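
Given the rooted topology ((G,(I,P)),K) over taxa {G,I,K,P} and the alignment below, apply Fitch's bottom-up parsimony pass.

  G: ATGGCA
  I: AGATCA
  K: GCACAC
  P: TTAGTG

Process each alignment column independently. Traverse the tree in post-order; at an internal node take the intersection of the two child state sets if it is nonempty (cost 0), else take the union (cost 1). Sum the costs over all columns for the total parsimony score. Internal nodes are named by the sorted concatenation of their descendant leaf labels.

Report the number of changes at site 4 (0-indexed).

2

[col 0] IP: children I:{A}, P:{T} ∪→ {A,T}; cost 1
[col 0] GIP: children G:{A}, IP:{A,T} ∩→ {A}; cost 0
[col 0] GIKP: children GIP:{A}, K:{G} ∪→ {A,G}; cost 1
[col 1] IP: children I:{G}, P:{T} ∪→ {G,T}; cost 1
[col 1] GIP: children G:{T}, IP:{G,T} ∩→ {T}; cost 0
[col 1] GIKP: children GIP:{T}, K:{C} ∪→ {C,T}; cost 1
[col 2] IP: children I:{A}, P:{A} ∩→ {A}; cost 0
[col 2] GIP: children G:{G}, IP:{A} ∪→ {A,G}; cost 1
[col 2] GIKP: children GIP:{A,G}, K:{A} ∩→ {A}; cost 0
[col 3] IP: children I:{T}, P:{G} ∪→ {G,T}; cost 1
[col 3] GIP: children G:{G}, IP:{G,T} ∩→ {G}; cost 0
[col 3] GIKP: children GIP:{G}, K:{C} ∪→ {C,G}; cost 1
[col 4] IP: children I:{C}, P:{T} ∪→ {C,T}; cost 1
[col 4] GIP: children G:{C}, IP:{C,T} ∩→ {C}; cost 0
[col 4] GIKP: children GIP:{C}, K:{A} ∪→ {A,C}; cost 1
[col 5] IP: children I:{A}, P:{G} ∪→ {A,G}; cost 1
[col 5] GIP: children G:{A}, IP:{A,G} ∩→ {A}; cost 0
[col 5] GIKP: children GIP:{A}, K:{C} ∪→ {A,C}; cost 1
per-site changes: [2, 2, 1, 2, 2, 2]; total = 11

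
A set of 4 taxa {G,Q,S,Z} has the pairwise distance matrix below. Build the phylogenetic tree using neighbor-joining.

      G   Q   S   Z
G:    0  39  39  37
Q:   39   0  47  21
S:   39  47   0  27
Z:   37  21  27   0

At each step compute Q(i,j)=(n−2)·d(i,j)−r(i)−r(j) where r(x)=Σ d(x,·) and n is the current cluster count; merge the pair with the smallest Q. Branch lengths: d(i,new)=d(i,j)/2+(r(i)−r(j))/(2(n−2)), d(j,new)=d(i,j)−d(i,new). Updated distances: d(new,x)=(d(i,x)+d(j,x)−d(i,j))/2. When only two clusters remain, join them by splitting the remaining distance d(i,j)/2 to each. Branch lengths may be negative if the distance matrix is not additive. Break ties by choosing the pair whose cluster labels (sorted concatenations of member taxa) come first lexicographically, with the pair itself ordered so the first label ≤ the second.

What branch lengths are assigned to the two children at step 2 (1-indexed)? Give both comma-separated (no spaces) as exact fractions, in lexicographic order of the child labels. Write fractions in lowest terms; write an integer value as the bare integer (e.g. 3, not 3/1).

iteration 1: select G,S (d=39, Q=-150); attach at lengths (20, 19); label the merged cluster GS
  updated: d(GS,Q)=47/2, d(GS,Z)=25/2
iteration 2: select GS,Q (d=47/2, Q=-57); attach at lengths (15/2, 16); label the merged cluster GQS
  updated: d(GQS,Z)=5
iteration 3: select GQS,Z (d=5); attach at lengths (5/2, 5/2); label the merged cluster GQSZ
final tree: (((G:20,S:19):15/2,Q:16):5/2,Z:5/2)
total length: 135/2

15/2,16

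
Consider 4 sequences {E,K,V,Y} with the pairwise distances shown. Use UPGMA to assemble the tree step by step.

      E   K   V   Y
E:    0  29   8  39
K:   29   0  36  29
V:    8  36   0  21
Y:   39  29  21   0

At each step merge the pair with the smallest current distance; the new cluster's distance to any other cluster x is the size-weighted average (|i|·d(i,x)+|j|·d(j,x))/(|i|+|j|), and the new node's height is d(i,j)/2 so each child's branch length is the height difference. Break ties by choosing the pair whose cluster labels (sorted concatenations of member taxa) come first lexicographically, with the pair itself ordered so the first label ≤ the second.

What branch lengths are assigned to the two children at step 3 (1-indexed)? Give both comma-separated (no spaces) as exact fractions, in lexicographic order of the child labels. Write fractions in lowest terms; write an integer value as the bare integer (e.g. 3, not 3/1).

93/8,9/8

step 1: merge (E,V) at d=8; branch lengths E→4, V→4; new cluster EV
  updated: d(EV,K)=65/2, d(EV,Y)=30
step 2: merge (K,Y) at d=29; branch lengths K→29/2, Y→29/2; new cluster KY
  updated: d(EV,KY)=125/4
step 3: merge (EV,KY) at d=125/4; branch lengths EV→93/8, KY→9/8; new cluster EKVY
final tree: ((E:4,V:4):93/8,(K:29/2,Y:29/2):9/8)
total length: 199/4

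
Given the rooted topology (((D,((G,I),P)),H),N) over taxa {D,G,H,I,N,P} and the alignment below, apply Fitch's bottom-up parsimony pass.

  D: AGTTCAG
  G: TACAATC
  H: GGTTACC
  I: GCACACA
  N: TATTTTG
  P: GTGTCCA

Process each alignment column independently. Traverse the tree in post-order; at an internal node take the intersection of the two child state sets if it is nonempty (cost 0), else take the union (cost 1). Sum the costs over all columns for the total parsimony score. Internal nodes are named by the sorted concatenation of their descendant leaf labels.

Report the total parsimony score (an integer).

21

site 0, node GI: G={T} ∪ I={G} → {G,T} (+1)
site 0, node GIP: GI={G,T} ∩ P={G} → {G} (+0)
site 0, node DGIP: D={A} ∪ GIP={G} → {A,G} (+1)
site 0, node DGHIP: DGIP={A,G} ∩ H={G} → {G} (+0)
site 0, node DGHINP: DGHIP={G} ∪ N={T} → {G,T} (+1)
site 1, node GI: G={A} ∪ I={C} → {A,C} (+1)
site 1, node GIP: GI={A,C} ∪ P={T} → {A,C,T} (+1)
site 1, node DGIP: D={G} ∪ GIP={A,C,T} → {A,C,G,T} (+1)
site 1, node DGHIP: DGIP={A,C,G,T} ∩ H={G} → {G} (+0)
site 1, node DGHINP: DGHIP={G} ∪ N={A} → {A,G} (+1)
site 2, node GI: G={C} ∪ I={A} → {A,C} (+1)
site 2, node GIP: GI={A,C} ∪ P={G} → {A,C,G} (+1)
site 2, node DGIP: D={T} ∪ GIP={A,C,G} → {A,C,G,T} (+1)
site 2, node DGHIP: DGIP={A,C,G,T} ∩ H={T} → {T} (+0)
site 2, node DGHINP: DGHIP={T} ∩ N={T} → {T} (+0)
site 3, node GI: G={A} ∪ I={C} → {A,C} (+1)
site 3, node GIP: GI={A,C} ∪ P={T} → {A,C,T} (+1)
site 3, node DGIP: D={T} ∩ GIP={A,C,T} → {T} (+0)
site 3, node DGHIP: DGIP={T} ∩ H={T} → {T} (+0)
site 3, node DGHINP: DGHIP={T} ∩ N={T} → {T} (+0)
site 4, node GI: G={A} ∩ I={A} → {A} (+0)
site 4, node GIP: GI={A} ∪ P={C} → {A,C} (+1)
site 4, node DGIP: D={C} ∩ GIP={A,C} → {C} (+0)
site 4, node DGHIP: DGIP={C} ∪ H={A} → {A,C} (+1)
site 4, node DGHINP: DGHIP={A,C} ∪ N={T} → {A,C,T} (+1)
site 5, node GI: G={T} ∪ I={C} → {C,T} (+1)
site 5, node GIP: GI={C,T} ∩ P={C} → {C} (+0)
site 5, node DGIP: D={A} ∪ GIP={C} → {A,C} (+1)
site 5, node DGHIP: DGIP={A,C} ∩ H={C} → {C} (+0)
site 5, node DGHINP: DGHIP={C} ∪ N={T} → {C,T} (+1)
site 6, node GI: G={C} ∪ I={A} → {A,C} (+1)
site 6, node GIP: GI={A,C} ∩ P={A} → {A} (+0)
site 6, node DGIP: D={G} ∪ GIP={A} → {A,G} (+1)
site 6, node DGHIP: DGIP={A,G} ∪ H={C} → {A,C,G} (+1)
site 6, node DGHINP: DGHIP={A,C,G} ∩ N={G} → {G} (+0)
per-site changes: [3, 4, 3, 2, 3, 3, 3]; total = 21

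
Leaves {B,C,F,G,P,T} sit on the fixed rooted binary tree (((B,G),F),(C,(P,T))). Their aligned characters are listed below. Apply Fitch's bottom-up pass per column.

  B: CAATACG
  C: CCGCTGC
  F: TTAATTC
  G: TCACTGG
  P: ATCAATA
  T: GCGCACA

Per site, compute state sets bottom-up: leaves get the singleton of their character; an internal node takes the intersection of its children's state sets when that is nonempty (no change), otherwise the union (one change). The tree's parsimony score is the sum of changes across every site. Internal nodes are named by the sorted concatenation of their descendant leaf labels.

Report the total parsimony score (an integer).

site 0, node BG: B={C} ∪ G={T} → {C,T} (+1)
site 0, node BFG: BG={C,T} ∩ F={T} → {T} (+0)
site 0, node PT: P={A} ∪ T={G} → {A,G} (+1)
site 0, node CPT: C={C} ∪ PT={A,G} → {A,C,G} (+1)
site 0, node BCFGPT: BFG={T} ∪ CPT={A,C,G} → {A,C,G,T} (+1)
site 1, node BG: B={A} ∪ G={C} → {A,C} (+1)
site 1, node BFG: BG={A,C} ∪ F={T} → {A,C,T} (+1)
site 1, node PT: P={T} ∪ T={C} → {C,T} (+1)
site 1, node CPT: C={C} ∩ PT={C,T} → {C} (+0)
site 1, node BCFGPT: BFG={A,C,T} ∩ CPT={C} → {C} (+0)
site 2, node BG: B={A} ∩ G={A} → {A} (+0)
site 2, node BFG: BG={A} ∩ F={A} → {A} (+0)
site 2, node PT: P={C} ∪ T={G} → {C,G} (+1)
site 2, node CPT: C={G} ∩ PT={C,G} → {G} (+0)
site 2, node BCFGPT: BFG={A} ∪ CPT={G} → {A,G} (+1)
site 3, node BG: B={T} ∪ G={C} → {C,T} (+1)
site 3, node BFG: BG={C,T} ∪ F={A} → {A,C,T} (+1)
site 3, node PT: P={A} ∪ T={C} → {A,C} (+1)
site 3, node CPT: C={C} ∩ PT={A,C} → {C} (+0)
site 3, node BCFGPT: BFG={A,C,T} ∩ CPT={C} → {C} (+0)
site 4, node BG: B={A} ∪ G={T} → {A,T} (+1)
site 4, node BFG: BG={A,T} ∩ F={T} → {T} (+0)
site 4, node PT: P={A} ∩ T={A} → {A} (+0)
site 4, node CPT: C={T} ∪ PT={A} → {A,T} (+1)
site 4, node BCFGPT: BFG={T} ∩ CPT={A,T} → {T} (+0)
site 5, node BG: B={C} ∪ G={G} → {C,G} (+1)
site 5, node BFG: BG={C,G} ∪ F={T} → {C,G,T} (+1)
site 5, node PT: P={T} ∪ T={C} → {C,T} (+1)
site 5, node CPT: C={G} ∪ PT={C,T} → {C,G,T} (+1)
site 5, node BCFGPT: BFG={C,G,T} ∩ CPT={C,G,T} → {C,G,T} (+0)
site 6, node BG: B={G} ∩ G={G} → {G} (+0)
site 6, node BFG: BG={G} ∪ F={C} → {C,G} (+1)
site 6, node PT: P={A} ∩ T={A} → {A} (+0)
site 6, node CPT: C={C} ∪ PT={A} → {A,C} (+1)
site 6, node BCFGPT: BFG={C,G} ∩ CPT={A,C} → {C} (+0)
per-site changes: [4, 3, 2, 3, 2, 4, 2]; total = 20

20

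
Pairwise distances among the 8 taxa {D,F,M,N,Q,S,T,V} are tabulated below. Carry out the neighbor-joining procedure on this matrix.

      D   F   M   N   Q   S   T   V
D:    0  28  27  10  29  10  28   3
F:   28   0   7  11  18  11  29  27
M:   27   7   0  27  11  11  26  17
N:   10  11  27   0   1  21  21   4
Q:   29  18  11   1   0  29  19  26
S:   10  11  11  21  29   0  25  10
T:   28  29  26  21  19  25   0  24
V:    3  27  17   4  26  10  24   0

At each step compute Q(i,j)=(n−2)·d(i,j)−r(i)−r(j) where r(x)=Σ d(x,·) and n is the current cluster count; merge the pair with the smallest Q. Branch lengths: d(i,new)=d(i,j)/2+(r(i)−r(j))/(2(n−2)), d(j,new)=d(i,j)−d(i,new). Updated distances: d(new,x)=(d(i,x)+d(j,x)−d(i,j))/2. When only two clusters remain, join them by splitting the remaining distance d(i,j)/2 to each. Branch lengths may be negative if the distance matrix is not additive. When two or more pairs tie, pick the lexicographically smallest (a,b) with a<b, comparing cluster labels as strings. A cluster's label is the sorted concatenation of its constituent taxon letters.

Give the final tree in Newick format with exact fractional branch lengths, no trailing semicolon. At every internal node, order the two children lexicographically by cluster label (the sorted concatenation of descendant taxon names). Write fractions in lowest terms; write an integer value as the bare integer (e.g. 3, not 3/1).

step 1: merge (D,V) at d=3, Q=-228; branch lengths D→7/2, V→-1/2; new cluster DV
  updated: d(DV,F)=26, d(DV,M)=41/2, d(DV,N)=11/2, d(DV,Q)=26, d(DV,S)=17/2, d(DV,T)=49/2
step 2: merge (N,Q) at d=1, Q=-371/2; branch lengths N→-5/4, Q→9/4; new cluster NQ
  updated: d(DV,NQ)=61/4, d(F,NQ)=14, d(M,NQ)=37/2, d(NQ,S)=49/2, d(NQ,T)=39/2
step 3: merge (F,M) at d=7, Q=-142; branch lengths F→4, M→3; new cluster FM
  updated: d(DV,FM)=79/4, d(FM,NQ)=51/4, d(FM,S)=15/2, d(FM,T)=24
step 4: merge (DV,S) at d=17/2, Q=-108; branch lengths DV→14/3, S→23/6; new cluster DSV
  updated: d(DSV,FM)=75/8, d(DSV,NQ)=125/8, d(DSV,T)=41/2
step 5: merge (DSV,FM) at d=75/8, Q=-583/8; branch lengths DSV→145/32, FM→155/32; new cluster DFMSV
  updated: d(DFMSV,NQ)=19/2, d(DFMSV,T)=281/16
step 6: merge (DFMSV,NQ) at d=19/2, Q=-745/16; branch lengths DFMSV→121/32, NQ→183/32; new cluster DFMNQSV
  updated: d(DFMNQSV,T)=441/32
step 7: merge (DFMNQSV,T) at d=441/32; branch lengths DFMNQSV→441/64, T→441/64; new cluster DFMNQSTV
final tree: (((((D:7/2,V:-1/2):14/3,S:23/6):145/32,(F:4,M:3):155/32):121/32,(N:-5/4,Q:9/4):183/32):441/64,T:441/64)
total length: 1669/32

(((((D:7/2,V:-1/2):14/3,S:23/6):145/32,(F:4,M:3):155/32):121/32,(N:-5/4,Q:9/4):183/32):441/64,T:441/64)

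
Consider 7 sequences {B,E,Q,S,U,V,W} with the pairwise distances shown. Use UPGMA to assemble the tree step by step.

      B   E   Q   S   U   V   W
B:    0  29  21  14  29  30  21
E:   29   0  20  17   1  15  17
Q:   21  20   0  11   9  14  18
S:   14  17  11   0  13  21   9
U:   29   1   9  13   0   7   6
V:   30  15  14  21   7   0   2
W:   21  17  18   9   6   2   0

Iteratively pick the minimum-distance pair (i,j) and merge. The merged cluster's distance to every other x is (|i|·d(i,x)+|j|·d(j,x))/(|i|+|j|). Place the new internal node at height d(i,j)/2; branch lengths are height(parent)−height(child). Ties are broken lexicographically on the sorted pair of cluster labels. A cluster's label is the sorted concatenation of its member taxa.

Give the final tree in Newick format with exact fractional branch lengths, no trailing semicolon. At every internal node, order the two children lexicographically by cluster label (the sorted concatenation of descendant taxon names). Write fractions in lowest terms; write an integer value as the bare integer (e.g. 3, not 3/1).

(B:12,(((E:1/2,U:1/2):41/8,(V:1,W:1):37/8):31/16,(Q:11/2,S:11/2):33/16):71/16)

1. join E+U (d=1) ⇒ EU; edges |E|=1/2, |U|=1/2
  updated: d(B,EU)=29, d(EU,Q)=29/2, d(EU,S)=15, d(EU,V)=11, d(EU,W)=23/2
2. join V+W (d=2) ⇒ VW; edges |V|=1, |W|=1
  updated: d(B,VW)=51/2, d(EU,VW)=45/4, d(Q,VW)=16, d(S,VW)=15
3. join Q+S (d=11) ⇒ QS; edges |Q|=11/2, |S|=11/2
  updated: d(B,QS)=35/2, d(EU,QS)=59/4, d(QS,VW)=31/2
4. join EU+VW (d=45/4) ⇒ EUVW; edges |EU|=41/8, |VW|=37/8
  updated: d(B,EUVW)=109/4, d(EUVW,QS)=121/8
5. join EUVW+QS (d=121/8) ⇒ EQSUVW; edges |EUVW|=31/16, |QS|=33/16
  updated: d(B,EQSUVW)=24
6. join B+EQSUVW (d=24) ⇒ BEQSUVW; edges |B|=12, |EQSUVW|=71/16
final tree: (B:12,(((E:1/2,U:1/2):41/8,(V:1,W:1):37/8):31/16,(Q:11/2,S:11/2):33/16):71/16)
total length: 707/16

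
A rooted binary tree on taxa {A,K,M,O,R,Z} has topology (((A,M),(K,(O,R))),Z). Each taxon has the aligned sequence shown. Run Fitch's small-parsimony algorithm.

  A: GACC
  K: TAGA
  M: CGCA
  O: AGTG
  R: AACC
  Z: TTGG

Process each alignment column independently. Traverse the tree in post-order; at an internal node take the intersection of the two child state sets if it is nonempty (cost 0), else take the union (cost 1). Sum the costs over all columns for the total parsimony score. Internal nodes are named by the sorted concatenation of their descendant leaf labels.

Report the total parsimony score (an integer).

13

site 0, node AM: A={G} ∪ M={C} → {C,G} (+1)
site 0, node OR: O={A} ∩ R={A} → {A} (+0)
site 0, node KOR: K={T} ∪ OR={A} → {A,T} (+1)
site 0, node AKMOR: AM={C,G} ∪ KOR={A,T} → {A,C,G,T} (+1)
site 0, node AKMORZ: AKMOR={A,C,G,T} ∩ Z={T} → {T} (+0)
site 1, node AM: A={A} ∪ M={G} → {A,G} (+1)
site 1, node OR: O={G} ∪ R={A} → {A,G} (+1)
site 1, node KOR: K={A} ∩ OR={A,G} → {A} (+0)
site 1, node AKMOR: AM={A,G} ∩ KOR={A} → {A} (+0)
site 1, node AKMORZ: AKMOR={A} ∪ Z={T} → {A,T} (+1)
site 2, node AM: A={C} ∩ M={C} → {C} (+0)
site 2, node OR: O={T} ∪ R={C} → {C,T} (+1)
site 2, node KOR: K={G} ∪ OR={C,T} → {C,G,T} (+1)
site 2, node AKMOR: AM={C} ∩ KOR={C,G,T} → {C} (+0)
site 2, node AKMORZ: AKMOR={C} ∪ Z={G} → {C,G} (+1)
site 3, node AM: A={C} ∪ M={A} → {A,C} (+1)
site 3, node OR: O={G} ∪ R={C} → {C,G} (+1)
site 3, node KOR: K={A} ∪ OR={C,G} → {A,C,G} (+1)
site 3, node AKMOR: AM={A,C} ∩ KOR={A,C,G} → {A,C} (+0)
site 3, node AKMORZ: AKMOR={A,C} ∪ Z={G} → {A,C,G} (+1)
per-site changes: [3, 3, 3, 4]; total = 13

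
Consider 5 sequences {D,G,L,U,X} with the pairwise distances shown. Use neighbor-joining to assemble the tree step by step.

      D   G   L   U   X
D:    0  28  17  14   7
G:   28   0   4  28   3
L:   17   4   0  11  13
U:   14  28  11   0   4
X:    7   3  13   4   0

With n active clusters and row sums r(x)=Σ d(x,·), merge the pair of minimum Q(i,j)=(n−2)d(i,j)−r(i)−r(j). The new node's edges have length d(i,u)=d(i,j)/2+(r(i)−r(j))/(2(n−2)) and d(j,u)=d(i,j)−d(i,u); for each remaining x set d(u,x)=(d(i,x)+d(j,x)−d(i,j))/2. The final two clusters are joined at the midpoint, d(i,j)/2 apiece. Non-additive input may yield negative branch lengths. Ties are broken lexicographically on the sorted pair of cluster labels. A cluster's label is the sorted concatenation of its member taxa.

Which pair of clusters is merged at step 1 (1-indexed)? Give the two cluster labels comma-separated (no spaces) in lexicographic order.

G,L

step 1: merge (G,L) at d=4, Q=-96; branch lengths G→5, L→-1; new cluster GL
  updated: d(D,GL)=41/2, d(GL,U)=35/2, d(GL,X)=6
step 2: merge (D,U) at d=14, Q=-49; branch lengths D→17/2, U→11/2; new cluster DU
  updated: d(DU,GL)=12, d(DU,X)=-3/2
step 3: merge (DU,GL) at d=12, Q=-33/2; branch lengths DU→9/4, GL→39/4; new cluster DGLU
  updated: d(DGLU,X)=-15/4
step 4: merge (DGLU,X) at d=-15/4; branch lengths DGLU→-15/8, X→-15/8; new cluster DGLUX
final tree: (((D:17/2,U:11/2):9/4,(G:5,L:-1):39/4):-15/8,X:-15/8)
total length: 105/4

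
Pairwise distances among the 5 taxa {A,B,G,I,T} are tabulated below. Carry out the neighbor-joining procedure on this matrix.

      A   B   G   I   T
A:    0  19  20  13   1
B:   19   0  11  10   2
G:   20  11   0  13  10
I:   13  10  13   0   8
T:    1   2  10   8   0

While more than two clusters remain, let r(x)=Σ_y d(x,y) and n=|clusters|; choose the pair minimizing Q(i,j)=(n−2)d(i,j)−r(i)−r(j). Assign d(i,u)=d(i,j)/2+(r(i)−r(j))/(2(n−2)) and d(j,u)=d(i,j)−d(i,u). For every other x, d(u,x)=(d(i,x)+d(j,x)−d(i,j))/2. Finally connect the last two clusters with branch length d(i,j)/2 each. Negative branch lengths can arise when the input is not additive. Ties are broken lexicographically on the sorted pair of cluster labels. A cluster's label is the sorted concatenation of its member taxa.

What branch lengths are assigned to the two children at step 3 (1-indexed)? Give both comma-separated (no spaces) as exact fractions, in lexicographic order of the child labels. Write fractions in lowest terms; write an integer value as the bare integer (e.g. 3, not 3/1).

11/8,29/8

step 1: merge (A,T) at d=1, Q=-71; branch lengths A→35/6, T→-29/6; new cluster AT
  updated: d(AT,B)=10, d(AT,G)=29/2, d(AT,I)=10
step 2: merge (AT,I) at d=10, Q=-95/2; branch lengths AT→43/8, I→37/8; new cluster AIT
  updated: d(AIT,B)=5, d(AIT,G)=35/4
step 3: merge (AIT,B) at d=5, Q=-99/4; branch lengths AIT→11/8, B→29/8; new cluster ABIT
  updated: d(ABIT,G)=59/8
step 4: merge (ABIT,G) at d=59/8; branch lengths ABIT→59/16, G→59/16; new cluster ABGIT
final tree: ((((A:35/6,T:-29/6):43/8,I:37/8):11/8,B:29/8):59/16,G:59/16)
total length: 187/8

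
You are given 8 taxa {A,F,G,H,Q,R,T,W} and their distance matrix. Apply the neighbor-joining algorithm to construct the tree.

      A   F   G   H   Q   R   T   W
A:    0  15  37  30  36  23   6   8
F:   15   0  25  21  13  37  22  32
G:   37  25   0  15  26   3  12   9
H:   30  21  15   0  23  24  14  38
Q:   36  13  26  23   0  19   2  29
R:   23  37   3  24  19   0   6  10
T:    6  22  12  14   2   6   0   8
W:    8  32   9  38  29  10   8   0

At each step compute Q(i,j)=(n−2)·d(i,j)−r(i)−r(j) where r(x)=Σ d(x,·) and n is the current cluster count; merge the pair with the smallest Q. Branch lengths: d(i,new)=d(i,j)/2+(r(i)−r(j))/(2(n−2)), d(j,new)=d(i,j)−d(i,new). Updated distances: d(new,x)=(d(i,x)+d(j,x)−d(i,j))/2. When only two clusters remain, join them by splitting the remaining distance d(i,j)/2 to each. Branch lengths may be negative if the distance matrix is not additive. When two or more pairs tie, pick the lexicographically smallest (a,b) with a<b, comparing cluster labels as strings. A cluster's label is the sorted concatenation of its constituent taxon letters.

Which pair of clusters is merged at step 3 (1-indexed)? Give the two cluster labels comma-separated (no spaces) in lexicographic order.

1. join A+W (d=8, Q=-241) ⇒ AW; edges |A|=23/4, |W|=9/4
  updated: d(AW,F)=39/2, d(AW,G)=19, d(AW,H)=30, d(AW,Q)=57/2, d(AW,R)=25/2, d(AW,T)=3
2. join G+R (d=3, Q=-373/2) ⇒ GR; edges |G|=27/20, |R|=33/20
  updated: d(AW,GR)=57/4, d(F,GR)=59/2, d(GR,H)=18, d(GR,Q)=21, d(GR,T)=15/2
3. join F+Q (d=13, Q=-281/2) ⇒ FQ; edges |F|=139/16, |Q|=69/16
  updated: d(AW,FQ)=35/2, d(FQ,GR)=75/4, d(FQ,H)=31/2, d(FQ,T)=11/2
4. join FQ+H (d=31/2, Q=-353/4) ⇒ FHQ; edges |FQ|=35/8, |H|=89/8
  updated: d(AW,FHQ)=16, d(FHQ,GR)=85/8, d(FHQ,T)=2
5. join AW+T (d=3, Q=-159/4) ⇒ ATW; edges |AW|=107/16, |T|=-59/16
  updated: d(ATW,FHQ)=15/2, d(ATW,GR)=75/8
6. join ATW+FHQ (d=15/2, Q=-55/2) ⇒ AFHQTW; edges |ATW|=25/8, |FHQ|=35/8
  updated: d(AFHQTW,GR)=25/4
7. join AFHQTW+GR (d=25/4) ⇒ AFGHQRTW; edges |AFHQTW|=25/8, |GR|=25/8
final tree: ((((A:23/4,W:9/4):107/16,T:-59/16):25/8,((F:139/16,Q:69/16):35/8,H:89/8):35/8):25/8,(G:27/20,R:33/20):25/8)
total length: 225/4

F,Q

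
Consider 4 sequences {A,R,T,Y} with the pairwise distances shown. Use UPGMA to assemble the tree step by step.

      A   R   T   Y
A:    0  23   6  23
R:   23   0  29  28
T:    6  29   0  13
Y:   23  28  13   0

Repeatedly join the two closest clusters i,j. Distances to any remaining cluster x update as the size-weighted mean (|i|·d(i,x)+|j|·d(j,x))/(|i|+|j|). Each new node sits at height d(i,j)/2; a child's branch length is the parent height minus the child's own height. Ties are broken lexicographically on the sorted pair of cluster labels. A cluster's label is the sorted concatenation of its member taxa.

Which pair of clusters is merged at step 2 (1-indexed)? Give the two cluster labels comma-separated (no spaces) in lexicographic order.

AT,Y

iteration 1: select A,T (d=6); attach at lengths (3, 3); label the merged cluster AT
  updated: d(AT,R)=26, d(AT,Y)=18
iteration 2: select AT,Y (d=18); attach at lengths (6, 9); label the merged cluster ATY
  updated: d(ATY,R)=80/3
iteration 3: select ATY,R (d=80/3); attach at lengths (13/3, 40/3); label the merged cluster ARTY
final tree: (((A:3,T:3):6,Y:9):13/3,R:40/3)
total length: 116/3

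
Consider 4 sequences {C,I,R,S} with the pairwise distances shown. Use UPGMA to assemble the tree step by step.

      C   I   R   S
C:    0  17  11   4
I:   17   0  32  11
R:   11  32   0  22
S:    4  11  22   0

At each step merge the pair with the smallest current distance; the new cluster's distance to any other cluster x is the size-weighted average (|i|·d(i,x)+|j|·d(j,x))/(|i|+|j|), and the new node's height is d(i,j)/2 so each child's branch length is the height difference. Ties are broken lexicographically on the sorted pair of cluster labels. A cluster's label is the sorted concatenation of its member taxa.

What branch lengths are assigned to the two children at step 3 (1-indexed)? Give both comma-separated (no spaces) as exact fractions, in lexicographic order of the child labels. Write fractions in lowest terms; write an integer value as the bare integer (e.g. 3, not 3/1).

23/6,65/6

step 1: merge (C,S) at d=4; branch lengths C→2, S→2; new cluster CS
  updated: d(CS,I)=14, d(CS,R)=33/2
step 2: merge (CS,I) at d=14; branch lengths CS→5, I→7; new cluster CIS
  updated: d(CIS,R)=65/3
step 3: merge (CIS,R) at d=65/3; branch lengths CIS→23/6, R→65/6; new cluster CIRS
final tree: (((C:2,S:2):5,I:7):23/6,R:65/6)
total length: 92/3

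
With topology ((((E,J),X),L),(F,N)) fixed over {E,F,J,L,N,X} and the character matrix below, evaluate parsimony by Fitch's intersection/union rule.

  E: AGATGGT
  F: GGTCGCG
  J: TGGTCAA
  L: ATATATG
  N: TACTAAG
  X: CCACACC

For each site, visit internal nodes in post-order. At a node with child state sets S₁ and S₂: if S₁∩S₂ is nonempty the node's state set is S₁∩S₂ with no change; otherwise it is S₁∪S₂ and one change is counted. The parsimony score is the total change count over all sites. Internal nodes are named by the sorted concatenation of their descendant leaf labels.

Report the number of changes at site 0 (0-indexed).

4

[col 0] EJ: children E:{A}, J:{T} ∪→ {A,T}; cost 1
[col 0] EJX: children EJ:{A,T}, X:{C} ∪→ {A,C,T}; cost 1
[col 0] EJLX: children EJX:{A,C,T}, L:{A} ∩→ {A}; cost 0
[col 0] FN: children F:{G}, N:{T} ∪→ {G,T}; cost 1
[col 0] EFJLNX: children EJLX:{A}, FN:{G,T} ∪→ {A,G,T}; cost 1
[col 1] EJ: children E:{G}, J:{G} ∩→ {G}; cost 0
[col 1] EJX: children EJ:{G}, X:{C} ∪→ {C,G}; cost 1
[col 1] EJLX: children EJX:{C,G}, L:{T} ∪→ {C,G,T}; cost 1
[col 1] FN: children F:{G}, N:{A} ∪→ {A,G}; cost 1
[col 1] EFJLNX: children EJLX:{C,G,T}, FN:{A,G} ∩→ {G}; cost 0
[col 2] EJ: children E:{A}, J:{G} ∪→ {A,G}; cost 1
[col 2] EJX: children EJ:{A,G}, X:{A} ∩→ {A}; cost 0
[col 2] EJLX: children EJX:{A}, L:{A} ∩→ {A}; cost 0
[col 2] FN: children F:{T}, N:{C} ∪→ {C,T}; cost 1
[col 2] EFJLNX: children EJLX:{A}, FN:{C,T} ∪→ {A,C,T}; cost 1
[col 3] EJ: children E:{T}, J:{T} ∩→ {T}; cost 0
[col 3] EJX: children EJ:{T}, X:{C} ∪→ {C,T}; cost 1
[col 3] EJLX: children EJX:{C,T}, L:{T} ∩→ {T}; cost 0
[col 3] FN: children F:{C}, N:{T} ∪→ {C,T}; cost 1
[col 3] EFJLNX: children EJLX:{T}, FN:{C,T} ∩→ {T}; cost 0
[col 4] EJ: children E:{G}, J:{C} ∪→ {C,G}; cost 1
[col 4] EJX: children EJ:{C,G}, X:{A} ∪→ {A,C,G}; cost 1
[col 4] EJLX: children EJX:{A,C,G}, L:{A} ∩→ {A}; cost 0
[col 4] FN: children F:{G}, N:{A} ∪→ {A,G}; cost 1
[col 4] EFJLNX: children EJLX:{A}, FN:{A,G} ∩→ {A}; cost 0
[col 5] EJ: children E:{G}, J:{A} ∪→ {A,G}; cost 1
[col 5] EJX: children EJ:{A,G}, X:{C} ∪→ {A,C,G}; cost 1
[col 5] EJLX: children EJX:{A,C,G}, L:{T} ∪→ {A,C,G,T}; cost 1
[col 5] FN: children F:{C}, N:{A} ∪→ {A,C}; cost 1
[col 5] EFJLNX: children EJLX:{A,C,G,T}, FN:{A,C} ∩→ {A,C}; cost 0
[col 6] EJ: children E:{T}, J:{A} ∪→ {A,T}; cost 1
[col 6] EJX: children EJ:{A,T}, X:{C} ∪→ {A,C,T}; cost 1
[col 6] EJLX: children EJX:{A,C,T}, L:{G} ∪→ {A,C,G,T}; cost 1
[col 6] FN: children F:{G}, N:{G} ∩→ {G}; cost 0
[col 6] EFJLNX: children EJLX:{A,C,G,T}, FN:{G} ∩→ {G}; cost 0
per-site changes: [4, 3, 3, 2, 3, 4, 3]; total = 22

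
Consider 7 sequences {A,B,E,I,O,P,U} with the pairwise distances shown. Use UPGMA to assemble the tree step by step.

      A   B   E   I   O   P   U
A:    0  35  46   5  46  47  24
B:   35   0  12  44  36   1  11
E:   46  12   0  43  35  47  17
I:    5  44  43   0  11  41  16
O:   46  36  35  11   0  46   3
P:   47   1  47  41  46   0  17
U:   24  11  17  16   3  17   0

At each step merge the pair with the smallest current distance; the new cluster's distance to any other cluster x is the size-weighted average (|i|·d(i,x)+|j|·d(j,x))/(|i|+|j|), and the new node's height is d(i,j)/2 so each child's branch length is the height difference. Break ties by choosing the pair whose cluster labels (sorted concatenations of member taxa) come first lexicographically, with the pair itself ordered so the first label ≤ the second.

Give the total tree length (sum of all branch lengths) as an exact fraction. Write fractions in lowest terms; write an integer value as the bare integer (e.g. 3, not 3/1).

1. join B+P (d=1) ⇒ BP; edges |B|=1/2, |P|=1/2
  updated: d(A,BP)=41, d(BP,E)=59/2, d(BP,I)=85/2, d(BP,O)=41, d(BP,U)=14
2. join O+U (d=3) ⇒ OU; edges |O|=3/2, |U|=3/2
  updated: d(A,OU)=35, d(BP,OU)=55/2, d(E,OU)=26, d(I,OU)=27/2
3. join A+I (d=5) ⇒ AI; edges |A|=5/2, |I|=5/2
  updated: d(AI,BP)=167/4, d(AI,E)=89/2, d(AI,OU)=97/4
4. join AI+OU (d=97/4) ⇒ AIOU; edges |AI|=77/8, |OU|=85/8
  updated: d(AIOU,BP)=277/8, d(AIOU,E)=141/4
5. join BP+E (d=59/2) ⇒ BEP; edges |BP|=57/4, |E|=59/4
  updated: d(AIOU,BEP)=209/6
6. join AIOU+BEP (d=209/6) ⇒ ABEIOPU; edges |AIOU|=127/24, |BEP|=8/3
final tree: (((A:5/2,I:5/2):77/8,(O:3/2,U:3/2):85/8):127/24,((B:1/2,P:1/2):57/4,E:59/4):8/3)
total length: 1589/24

1589/24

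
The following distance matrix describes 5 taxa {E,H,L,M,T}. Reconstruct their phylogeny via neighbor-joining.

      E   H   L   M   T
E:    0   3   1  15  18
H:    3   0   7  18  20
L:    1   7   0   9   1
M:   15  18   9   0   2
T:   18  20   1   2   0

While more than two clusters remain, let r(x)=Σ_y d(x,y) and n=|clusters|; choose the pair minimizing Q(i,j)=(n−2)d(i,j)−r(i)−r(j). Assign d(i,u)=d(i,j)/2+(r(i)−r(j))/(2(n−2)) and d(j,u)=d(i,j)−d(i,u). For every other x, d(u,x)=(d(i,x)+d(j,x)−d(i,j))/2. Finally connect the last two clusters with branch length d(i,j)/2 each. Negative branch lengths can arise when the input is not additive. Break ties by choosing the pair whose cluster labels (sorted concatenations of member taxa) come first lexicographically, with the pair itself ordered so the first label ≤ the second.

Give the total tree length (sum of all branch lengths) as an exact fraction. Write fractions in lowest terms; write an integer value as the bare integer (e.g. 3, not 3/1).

127/8

1. join M+T (d=2, Q=-79) ⇒ MT; edges |M|=3/2, |T|=1/2
  updated: d(E,MT)=31/2, d(H,MT)=18, d(L,MT)=4
2. join E+H (d=3, Q=-83/2) ⇒ EH; edges |E|=-5/8, |H|=29/8
  updated: d(EH,L)=5/2, d(EH,MT)=61/4
3. join EH+L (d=5/2, Q=-87/4) ⇒ EHL; edges |EH|=55/8, |L|=-35/8
  updated: d(EHL,MT)=67/8
4. join EHL+MT (d=67/8) ⇒ EHLMT; edges |EHL|=67/16, |MT|=67/16
final tree: (((E:-5/8,H:29/8):55/8,L:-35/8):67/16,(M:3/2,T:1/2):67/16)
total length: 127/8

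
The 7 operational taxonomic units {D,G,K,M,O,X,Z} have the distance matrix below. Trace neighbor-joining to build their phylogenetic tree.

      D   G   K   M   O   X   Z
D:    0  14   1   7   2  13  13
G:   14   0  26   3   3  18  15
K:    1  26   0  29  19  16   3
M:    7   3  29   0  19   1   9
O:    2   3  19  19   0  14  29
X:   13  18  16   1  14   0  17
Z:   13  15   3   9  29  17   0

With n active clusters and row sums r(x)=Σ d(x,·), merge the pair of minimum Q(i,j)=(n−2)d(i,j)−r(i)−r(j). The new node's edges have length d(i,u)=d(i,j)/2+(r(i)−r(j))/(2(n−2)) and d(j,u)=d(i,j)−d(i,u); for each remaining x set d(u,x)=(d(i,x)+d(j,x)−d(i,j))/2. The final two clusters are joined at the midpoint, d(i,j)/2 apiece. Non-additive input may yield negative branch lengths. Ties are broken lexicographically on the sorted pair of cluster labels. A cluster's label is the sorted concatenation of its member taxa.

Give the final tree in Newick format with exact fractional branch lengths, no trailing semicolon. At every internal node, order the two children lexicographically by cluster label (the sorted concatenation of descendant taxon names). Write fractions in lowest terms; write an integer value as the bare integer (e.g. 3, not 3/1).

(((D:-2,(K:23/10,Z:7/10):15/2):17/4,(G:17/16,O:31/16):47/8):45/16,(M:-11/12,X:23/12):45/16)

1. join K+Z (d=3, Q=-165) ⇒ KZ; edges |K|=23/10, |Z|=7/10
  updated: d(D,KZ)=11/2, d(G,KZ)=19, d(KZ,M)=35/2, d(KZ,O)=45/2, d(KZ,X)=15
2. join G+O (d=3, Q=-211/2) ⇒ GO; edges |G|=17/16, |O|=31/16
  updated: d(D,GO)=13/2, d(GO,KZ)=77/4, d(GO,M)=19/2, d(GO,X)=29/2
3. join M+X (d=1, Q=-151/2) ⇒ MX; edges |M|=-11/12, |X|=23/12
  updated: d(D,MX)=19/2, d(GO,MX)=23/2, d(KZ,MX)=63/4
4. join D+KZ (d=11/2, Q=-51) ⇒ DKZ; edges |D|=-2, |KZ|=15/2
  updated: d(DKZ,GO)=81/8, d(DKZ,MX)=79/8
5. join DKZ+GO (d=81/8, Q=-63/2) ⇒ DGKOZ; edges |DKZ|=17/4, |GO|=47/8
  updated: d(DGKOZ,MX)=45/8
6. join DGKOZ+MX (d=45/8) ⇒ DGKMOXZ; edges |DGKOZ|=45/16, |MX|=45/16
final tree: (((D:-2,(K:23/10,Z:7/10):15/2):17/4,(G:17/16,O:31/16):47/8):45/16,(M:-11/12,X:23/12):45/16)
total length: 113/4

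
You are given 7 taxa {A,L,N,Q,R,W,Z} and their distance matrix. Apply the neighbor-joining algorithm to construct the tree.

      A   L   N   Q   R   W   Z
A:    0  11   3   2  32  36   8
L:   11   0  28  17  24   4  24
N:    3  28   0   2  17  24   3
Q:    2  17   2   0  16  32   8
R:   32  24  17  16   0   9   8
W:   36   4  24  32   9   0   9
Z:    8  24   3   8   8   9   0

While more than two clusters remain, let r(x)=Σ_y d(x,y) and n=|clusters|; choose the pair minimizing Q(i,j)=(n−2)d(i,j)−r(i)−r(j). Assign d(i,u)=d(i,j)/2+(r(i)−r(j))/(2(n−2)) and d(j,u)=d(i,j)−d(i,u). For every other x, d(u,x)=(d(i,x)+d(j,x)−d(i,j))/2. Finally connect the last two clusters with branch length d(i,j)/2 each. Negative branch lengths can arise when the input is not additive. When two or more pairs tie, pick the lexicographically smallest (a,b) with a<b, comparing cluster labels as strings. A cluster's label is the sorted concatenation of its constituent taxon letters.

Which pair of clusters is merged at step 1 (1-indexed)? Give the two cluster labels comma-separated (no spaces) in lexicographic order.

L,W

step 1: merge (L,W) at d=4, Q=-202; branch lengths L→7/5, W→13/5; new cluster LW
  updated: d(A,LW)=43/2, d(LW,N)=24, d(LW,Q)=45/2, d(LW,R)=29/2, d(LW,Z)=29/2
step 2: merge (LW,R) at d=29/2, Q=-253/2; branch lengths LW→135/16, R→97/16; new cluster LRW
  updated: d(A,LRW)=39/2, d(LRW,N)=53/4, d(LRW,Q)=12, d(LRW,Z)=4
step 3: merge (LRW,Z) at d=4, Q=-239/4; branch lengths LRW→151/24, Z→-55/24; new cluster LRWZ
  updated: d(A,LRWZ)=47/4, d(LRWZ,N)=49/8, d(LRWZ,Q)=8
step 4: merge (A,Q) at d=2, Q=-99/4; branch lengths A→35/16, Q→-3/16; new cluster AQ
  updated: d(AQ,LRWZ)=71/8, d(AQ,N)=3/2
step 5: merge (AQ,LRWZ) at d=71/8, Q=-33/2; branch lengths AQ→17/8, LRWZ→27/4; new cluster ALQRWZ
  updated: d(ALQRWZ,N)=-5/8
step 6: merge (ALQRWZ,N) at d=-5/8; branch lengths ALQRWZ→-5/16, N→-5/16; new cluster ALNQRWZ
final tree: (((A:35/16,Q:-3/16):17/8,(((L:7/5,W:13/5):135/16,R:97/16):151/24,Z:-55/24):27/4):-5/16,N:-5/16)
total length: 131/4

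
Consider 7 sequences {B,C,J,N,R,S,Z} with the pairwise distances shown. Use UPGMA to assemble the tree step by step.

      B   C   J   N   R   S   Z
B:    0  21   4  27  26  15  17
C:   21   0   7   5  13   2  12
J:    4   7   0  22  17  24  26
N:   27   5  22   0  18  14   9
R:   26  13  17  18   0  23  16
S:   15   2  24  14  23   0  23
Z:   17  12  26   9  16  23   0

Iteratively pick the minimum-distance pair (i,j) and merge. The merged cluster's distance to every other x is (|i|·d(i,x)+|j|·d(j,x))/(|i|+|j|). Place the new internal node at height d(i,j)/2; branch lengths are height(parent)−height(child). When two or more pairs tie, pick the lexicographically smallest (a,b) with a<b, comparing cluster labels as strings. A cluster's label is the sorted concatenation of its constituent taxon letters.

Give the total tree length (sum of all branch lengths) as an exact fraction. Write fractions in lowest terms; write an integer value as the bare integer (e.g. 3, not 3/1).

step 1: merge (C,S) at d=2; branch lengths C→1, S→1; new cluster CS
  updated: d(B,CS)=18, d(CS,J)=31/2, d(CS,N)=19/2, d(CS,R)=18, d(CS,Z)=35/2
step 2: merge (B,J) at d=4; branch lengths B→2, J→2; new cluster BJ
  updated: d(BJ,CS)=67/4, d(BJ,N)=49/2, d(BJ,R)=43/2, d(BJ,Z)=43/2
step 3: merge (N,Z) at d=9; branch lengths N→9/2, Z→9/2; new cluster NZ
  updated: d(BJ,NZ)=23, d(CS,NZ)=27/2, d(NZ,R)=17
step 4: merge (CS,NZ) at d=27/2; branch lengths CS→23/4, NZ→9/4; new cluster CNSZ
  updated: d(BJ,CNSZ)=159/8, d(CNSZ,R)=35/2
step 5: merge (CNSZ,R) at d=35/2; branch lengths CNSZ→2, R→35/4; new cluster CNRSZ
  updated: d(BJ,CNRSZ)=101/5
step 6: merge (BJ,CNRSZ) at d=101/5; branch lengths BJ→81/10, CNRSZ→27/20; new cluster BCJNRSZ
final tree: ((B:2,J:2):81/10,(((C:1,S:1):23/4,(N:9/2,Z:9/2):9/4):2,R:35/4):27/20)
total length: 216/5

216/5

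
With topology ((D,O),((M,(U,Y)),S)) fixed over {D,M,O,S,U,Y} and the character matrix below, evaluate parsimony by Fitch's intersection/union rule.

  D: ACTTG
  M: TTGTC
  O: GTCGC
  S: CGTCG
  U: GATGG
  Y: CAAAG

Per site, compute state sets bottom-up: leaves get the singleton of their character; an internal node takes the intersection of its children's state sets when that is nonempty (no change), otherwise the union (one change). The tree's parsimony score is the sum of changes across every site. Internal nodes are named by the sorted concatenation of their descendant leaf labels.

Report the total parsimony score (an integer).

[col 0] DO: children D:{A}, O:{G} ∪→ {A,G}; cost 1
[col 0] UY: children U:{G}, Y:{C} ∪→ {C,G}; cost 1
[col 0] MUY: children M:{T}, UY:{C,G} ∪→ {C,G,T}; cost 1
[col 0] MSUY: children MUY:{C,G,T}, S:{C} ∩→ {C}; cost 0
[col 0] DMOSUY: children DO:{A,G}, MSUY:{C} ∪→ {A,C,G}; cost 1
[col 1] DO: children D:{C}, O:{T} ∪→ {C,T}; cost 1
[col 1] UY: children U:{A}, Y:{A} ∩→ {A}; cost 0
[col 1] MUY: children M:{T}, UY:{A} ∪→ {A,T}; cost 1
[col 1] MSUY: children MUY:{A,T}, S:{G} ∪→ {A,G,T}; cost 1
[col 1] DMOSUY: children DO:{C,T}, MSUY:{A,G,T} ∩→ {T}; cost 0
[col 2] DO: children D:{T}, O:{C} ∪→ {C,T}; cost 1
[col 2] UY: children U:{T}, Y:{A} ∪→ {A,T}; cost 1
[col 2] MUY: children M:{G}, UY:{A,T} ∪→ {A,G,T}; cost 1
[col 2] MSUY: children MUY:{A,G,T}, S:{T} ∩→ {T}; cost 0
[col 2] DMOSUY: children DO:{C,T}, MSUY:{T} ∩→ {T}; cost 0
[col 3] DO: children D:{T}, O:{G} ∪→ {G,T}; cost 1
[col 3] UY: children U:{G}, Y:{A} ∪→ {A,G}; cost 1
[col 3] MUY: children M:{T}, UY:{A,G} ∪→ {A,G,T}; cost 1
[col 3] MSUY: children MUY:{A,G,T}, S:{C} ∪→ {A,C,G,T}; cost 1
[col 3] DMOSUY: children DO:{G,T}, MSUY:{A,C,G,T} ∩→ {G,T}; cost 0
[col 4] DO: children D:{G}, O:{C} ∪→ {C,G}; cost 1
[col 4] UY: children U:{G}, Y:{G} ∩→ {G}; cost 0
[col 4] MUY: children M:{C}, UY:{G} ∪→ {C,G}; cost 1
[col 4] MSUY: children MUY:{C,G}, S:{G} ∩→ {G}; cost 0
[col 4] DMOSUY: children DO:{C,G}, MSUY:{G} ∩→ {G}; cost 0
per-site changes: [4, 3, 3, 4, 2]; total = 16

16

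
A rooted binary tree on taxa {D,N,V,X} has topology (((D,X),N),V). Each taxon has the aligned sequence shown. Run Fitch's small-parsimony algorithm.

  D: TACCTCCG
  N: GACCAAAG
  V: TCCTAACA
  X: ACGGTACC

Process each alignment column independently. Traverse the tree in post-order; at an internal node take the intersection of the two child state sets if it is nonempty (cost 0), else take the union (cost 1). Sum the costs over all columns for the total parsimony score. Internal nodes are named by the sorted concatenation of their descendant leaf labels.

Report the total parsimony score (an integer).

site 0, node DX: D={T} ∪ X={A} → {A,T} (+1)
site 0, node DNX: DX={A,T} ∪ N={G} → {A,G,T} (+1)
site 0, node DNVX: DNX={A,G,T} ∩ V={T} → {T} (+0)
site 1, node DX: D={A} ∪ X={C} → {A,C} (+1)
site 1, node DNX: DX={A,C} ∩ N={A} → {A} (+0)
site 1, node DNVX: DNX={A} ∪ V={C} → {A,C} (+1)
site 2, node DX: D={C} ∪ X={G} → {C,G} (+1)
site 2, node DNX: DX={C,G} ∩ N={C} → {C} (+0)
site 2, node DNVX: DNX={C} ∩ V={C} → {C} (+0)
site 3, node DX: D={C} ∪ X={G} → {C,G} (+1)
site 3, node DNX: DX={C,G} ∩ N={C} → {C} (+0)
site 3, node DNVX: DNX={C} ∪ V={T} → {C,T} (+1)
site 4, node DX: D={T} ∩ X={T} → {T} (+0)
site 4, node DNX: DX={T} ∪ N={A} → {A,T} (+1)
site 4, node DNVX: DNX={A,T} ∩ V={A} → {A} (+0)
site 5, node DX: D={C} ∪ X={A} → {A,C} (+1)
site 5, node DNX: DX={A,C} ∩ N={A} → {A} (+0)
site 5, node DNVX: DNX={A} ∩ V={A} → {A} (+0)
site 6, node DX: D={C} ∩ X={C} → {C} (+0)
site 6, node DNX: DX={C} ∪ N={A} → {A,C} (+1)
site 6, node DNVX: DNX={A,C} ∩ V={C} → {C} (+0)
site 7, node DX: D={G} ∪ X={C} → {C,G} (+1)
site 7, node DNX: DX={C,G} ∩ N={G} → {G} (+0)
site 7, node DNVX: DNX={G} ∪ V={A} → {A,G} (+1)
per-site changes: [2, 2, 1, 2, 1, 1, 1, 2]; total = 12

12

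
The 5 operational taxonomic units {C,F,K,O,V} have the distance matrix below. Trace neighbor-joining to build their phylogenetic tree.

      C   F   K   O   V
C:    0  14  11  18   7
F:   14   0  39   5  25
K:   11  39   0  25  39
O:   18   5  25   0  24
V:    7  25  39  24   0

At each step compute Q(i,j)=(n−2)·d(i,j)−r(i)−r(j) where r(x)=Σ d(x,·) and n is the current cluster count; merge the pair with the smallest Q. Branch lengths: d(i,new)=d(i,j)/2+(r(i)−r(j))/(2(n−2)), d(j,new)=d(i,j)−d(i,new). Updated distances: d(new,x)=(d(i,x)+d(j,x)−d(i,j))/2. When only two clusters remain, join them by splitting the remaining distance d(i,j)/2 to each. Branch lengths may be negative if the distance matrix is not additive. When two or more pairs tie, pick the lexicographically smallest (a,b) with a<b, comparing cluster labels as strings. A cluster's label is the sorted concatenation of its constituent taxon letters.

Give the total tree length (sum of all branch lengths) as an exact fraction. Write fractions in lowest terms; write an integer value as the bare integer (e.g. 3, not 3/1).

175/4

step 1: merge (F,O) at d=5, Q=-140; branch lengths F→13/3, O→2/3; new cluster FO
  updated: d(C,FO)=27/2, d(FO,K)=59/2, d(FO,V)=22
step 2: merge (C,K) at d=11, Q=-89; branch lengths C→-13/2, K→35/2; new cluster CK
  updated: d(CK,FO)=16, d(CK,V)=35/2
step 3: merge (CK,FO) at d=16, Q=-111/2; branch lengths CK→23/4, FO→41/4; new cluster CFKO
  updated: d(CFKO,V)=47/4
step 4: merge (CFKO,V) at d=47/4; branch lengths CFKO→47/8, V→47/8; new cluster CFKOV
final tree: (((C:-13/2,K:35/2):23/4,(F:13/3,O:2/3):41/4):47/8,V:47/8)
total length: 175/4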